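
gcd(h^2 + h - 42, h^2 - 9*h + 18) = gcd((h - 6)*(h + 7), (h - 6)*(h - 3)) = h - 6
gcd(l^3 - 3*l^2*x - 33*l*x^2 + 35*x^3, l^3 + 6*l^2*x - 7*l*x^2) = -l + x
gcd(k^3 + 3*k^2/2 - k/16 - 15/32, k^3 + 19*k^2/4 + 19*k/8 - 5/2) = k^2 + 3*k/4 - 5/8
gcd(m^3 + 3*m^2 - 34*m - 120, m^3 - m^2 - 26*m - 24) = m^2 - 2*m - 24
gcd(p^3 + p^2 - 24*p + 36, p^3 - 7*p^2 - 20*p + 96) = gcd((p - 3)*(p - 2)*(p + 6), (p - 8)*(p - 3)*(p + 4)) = p - 3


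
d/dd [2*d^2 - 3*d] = 4*d - 3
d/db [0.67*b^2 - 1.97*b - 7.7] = 1.34*b - 1.97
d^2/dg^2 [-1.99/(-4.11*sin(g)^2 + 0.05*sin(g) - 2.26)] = (-134.461116*sin(g)^4 + 1.226835*sin(g)^3 + 275.623955*sin(g)^2 - 2.67854*sin(g) - 36.958678)/(4.11*sin(g)^2 - 0.05*sin(g) + 2.26)^3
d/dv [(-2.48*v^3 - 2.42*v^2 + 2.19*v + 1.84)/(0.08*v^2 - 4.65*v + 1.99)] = (-0.1984*v^4 + 23.064*v^3 - 3.7278*v^2 - 9.926*v + 12.9141)/(0.0064*v^4 - 0.744*v^3 + 21.9409*v^2 - 18.507*v + 3.9601)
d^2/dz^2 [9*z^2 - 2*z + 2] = 18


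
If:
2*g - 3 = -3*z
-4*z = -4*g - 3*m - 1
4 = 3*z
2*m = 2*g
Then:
No Solution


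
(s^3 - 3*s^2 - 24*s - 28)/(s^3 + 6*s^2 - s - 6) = (s^3 - 3*s^2 - 24*s - 28)/(s^3 + 6*s^2 - s - 6)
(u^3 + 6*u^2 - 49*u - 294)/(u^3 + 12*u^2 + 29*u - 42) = (u - 7)/(u - 1)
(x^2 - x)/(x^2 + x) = (x - 1)/(x + 1)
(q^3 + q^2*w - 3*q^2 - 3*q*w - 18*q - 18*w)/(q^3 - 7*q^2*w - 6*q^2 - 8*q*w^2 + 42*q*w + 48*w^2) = (q + 3)/(q - 8*w)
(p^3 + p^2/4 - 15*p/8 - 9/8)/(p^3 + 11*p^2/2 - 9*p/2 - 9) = (p + 3/4)/(p + 6)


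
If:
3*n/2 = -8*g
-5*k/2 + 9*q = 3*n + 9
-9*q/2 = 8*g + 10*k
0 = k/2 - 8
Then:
No Solution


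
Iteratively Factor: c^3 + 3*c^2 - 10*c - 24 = (c + 2)*(c^2 + c - 12) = (c - 3)*(c + 2)*(c + 4)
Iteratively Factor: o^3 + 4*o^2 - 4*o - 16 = (o - 2)*(o^2 + 6*o + 8) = (o - 2)*(o + 4)*(o + 2)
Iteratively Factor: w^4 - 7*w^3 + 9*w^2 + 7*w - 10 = (w - 5)*(w^3 - 2*w^2 - w + 2) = (w - 5)*(w + 1)*(w^2 - 3*w + 2) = (w - 5)*(w - 1)*(w + 1)*(w - 2)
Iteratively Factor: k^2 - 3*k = (k - 3)*(k)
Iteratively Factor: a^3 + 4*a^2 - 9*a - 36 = (a - 3)*(a^2 + 7*a + 12) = (a - 3)*(a + 3)*(a + 4)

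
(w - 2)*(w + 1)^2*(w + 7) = w^4 + 7*w^3 - 3*w^2 - 23*w - 14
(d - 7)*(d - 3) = d^2 - 10*d + 21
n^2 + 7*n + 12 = (n + 3)*(n + 4)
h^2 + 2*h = h*(h + 2)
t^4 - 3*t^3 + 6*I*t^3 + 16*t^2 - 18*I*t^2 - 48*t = t*(t - 3)*(t - 2*I)*(t + 8*I)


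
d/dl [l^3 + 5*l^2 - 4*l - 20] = 3*l^2 + 10*l - 4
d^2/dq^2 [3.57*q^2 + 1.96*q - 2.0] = 7.14000000000000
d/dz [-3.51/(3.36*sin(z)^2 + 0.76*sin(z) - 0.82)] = (23.5872*sin(z) + 2.6676)*cos(z)/(3.36*sin(z)^2 + 0.76*sin(z) - 0.82)^2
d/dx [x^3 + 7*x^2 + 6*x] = 3*x^2 + 14*x + 6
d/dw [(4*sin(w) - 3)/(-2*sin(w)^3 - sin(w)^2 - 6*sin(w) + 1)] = 2*(8*sin(w)^3 - 7*sin(w)^2 - 3*sin(w) - 7)*cos(w)/(2*sin(w)^3 + sin(w)^2 + 6*sin(w) - 1)^2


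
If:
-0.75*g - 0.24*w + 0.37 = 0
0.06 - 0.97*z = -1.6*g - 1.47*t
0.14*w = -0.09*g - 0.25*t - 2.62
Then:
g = 0.266242143112014*z + 4.56034364449812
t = 0.370076578925699*z - 5.00445566748095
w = -0.832006697225043*z - 12.70940722239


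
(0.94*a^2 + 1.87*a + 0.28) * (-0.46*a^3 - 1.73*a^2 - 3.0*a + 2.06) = -0.4324*a^5 - 2.4864*a^4 - 6.1839*a^3 - 4.158*a^2 + 3.0122*a + 0.5768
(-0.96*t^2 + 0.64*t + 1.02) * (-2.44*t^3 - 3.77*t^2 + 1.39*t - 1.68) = 2.3424*t^5 + 2.0576*t^4 - 6.236*t^3 - 1.343*t^2 + 0.3426*t - 1.7136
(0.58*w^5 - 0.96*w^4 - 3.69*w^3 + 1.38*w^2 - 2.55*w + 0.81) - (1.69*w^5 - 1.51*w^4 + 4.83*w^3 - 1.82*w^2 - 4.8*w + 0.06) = -1.11*w^5 + 0.55*w^4 - 8.52*w^3 + 3.2*w^2 + 2.25*w + 0.75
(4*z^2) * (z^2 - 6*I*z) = 4*z^4 - 24*I*z^3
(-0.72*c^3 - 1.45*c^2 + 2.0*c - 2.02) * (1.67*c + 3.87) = -1.2024*c^4 - 5.2079*c^3 - 2.2715*c^2 + 4.3666*c - 7.8174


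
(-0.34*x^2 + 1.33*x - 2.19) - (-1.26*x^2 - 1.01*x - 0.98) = 0.92*x^2 + 2.34*x - 1.21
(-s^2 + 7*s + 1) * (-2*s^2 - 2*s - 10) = 2*s^4 - 12*s^3 - 6*s^2 - 72*s - 10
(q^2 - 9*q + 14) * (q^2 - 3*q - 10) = q^4 - 12*q^3 + 31*q^2 + 48*q - 140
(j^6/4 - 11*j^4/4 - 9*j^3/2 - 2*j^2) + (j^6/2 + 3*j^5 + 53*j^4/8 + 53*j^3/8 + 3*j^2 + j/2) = 3*j^6/4 + 3*j^5 + 31*j^4/8 + 17*j^3/8 + j^2 + j/2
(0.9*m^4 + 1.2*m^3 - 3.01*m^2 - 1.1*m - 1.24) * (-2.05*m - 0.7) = -1.845*m^5 - 3.09*m^4 + 5.3305*m^3 + 4.362*m^2 + 3.312*m + 0.868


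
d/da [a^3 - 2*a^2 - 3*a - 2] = 3*a^2 - 4*a - 3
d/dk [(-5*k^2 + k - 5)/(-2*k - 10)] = 5*(k^2 + 10*k - 2)/(2*(k^2 + 10*k + 25))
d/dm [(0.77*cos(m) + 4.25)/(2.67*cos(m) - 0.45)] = 11.694*sin(m)/(2.67*cos(m) - 0.45)^2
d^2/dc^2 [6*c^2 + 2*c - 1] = 12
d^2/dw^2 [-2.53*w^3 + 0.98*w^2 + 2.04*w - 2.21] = 1.96 - 15.18*w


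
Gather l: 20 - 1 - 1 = 18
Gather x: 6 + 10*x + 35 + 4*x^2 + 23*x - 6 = 4*x^2 + 33*x + 35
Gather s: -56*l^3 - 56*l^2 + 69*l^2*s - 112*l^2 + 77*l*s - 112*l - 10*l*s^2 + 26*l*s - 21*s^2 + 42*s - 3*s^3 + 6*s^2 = -56*l^3 - 168*l^2 - 112*l - 3*s^3 + s^2*(-10*l - 15) + s*(69*l^2 + 103*l + 42)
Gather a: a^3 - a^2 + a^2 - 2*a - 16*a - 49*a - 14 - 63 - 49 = a^3 - 67*a - 126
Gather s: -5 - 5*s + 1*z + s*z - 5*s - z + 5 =s*(z - 10)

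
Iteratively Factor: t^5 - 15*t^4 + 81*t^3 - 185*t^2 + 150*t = (t - 3)*(t^4 - 12*t^3 + 45*t^2 - 50*t) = t*(t - 3)*(t^3 - 12*t^2 + 45*t - 50) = t*(t - 5)*(t - 3)*(t^2 - 7*t + 10) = t*(t - 5)^2*(t - 3)*(t - 2)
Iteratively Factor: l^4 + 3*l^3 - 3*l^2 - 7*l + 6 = (l + 3)*(l^3 - 3*l + 2) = (l + 2)*(l + 3)*(l^2 - 2*l + 1) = (l - 1)*(l + 2)*(l + 3)*(l - 1)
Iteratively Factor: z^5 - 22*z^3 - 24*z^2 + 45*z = (z + 3)*(z^4 - 3*z^3 - 13*z^2 + 15*z) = (z + 3)^2*(z^3 - 6*z^2 + 5*z) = (z - 1)*(z + 3)^2*(z^2 - 5*z) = (z - 5)*(z - 1)*(z + 3)^2*(z)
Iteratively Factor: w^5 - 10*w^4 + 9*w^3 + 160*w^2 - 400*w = (w - 5)*(w^4 - 5*w^3 - 16*w^2 + 80*w) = (w - 5)*(w - 4)*(w^3 - w^2 - 20*w) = (w - 5)^2*(w - 4)*(w^2 + 4*w) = (w - 5)^2*(w - 4)*(w + 4)*(w)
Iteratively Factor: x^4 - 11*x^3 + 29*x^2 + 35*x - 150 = (x - 3)*(x^3 - 8*x^2 + 5*x + 50) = (x - 3)*(x + 2)*(x^2 - 10*x + 25) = (x - 5)*(x - 3)*(x + 2)*(x - 5)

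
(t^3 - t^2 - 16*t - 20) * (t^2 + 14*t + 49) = t^5 + 13*t^4 + 19*t^3 - 293*t^2 - 1064*t - 980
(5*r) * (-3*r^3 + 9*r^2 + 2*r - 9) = -15*r^4 + 45*r^3 + 10*r^2 - 45*r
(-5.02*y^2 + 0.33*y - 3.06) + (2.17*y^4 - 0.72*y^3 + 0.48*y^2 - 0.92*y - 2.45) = 2.17*y^4 - 0.72*y^3 - 4.54*y^2 - 0.59*y - 5.51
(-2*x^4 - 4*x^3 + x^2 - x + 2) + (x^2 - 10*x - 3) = -2*x^4 - 4*x^3 + 2*x^2 - 11*x - 1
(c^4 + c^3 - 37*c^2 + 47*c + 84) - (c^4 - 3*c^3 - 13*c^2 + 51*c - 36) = 4*c^3 - 24*c^2 - 4*c + 120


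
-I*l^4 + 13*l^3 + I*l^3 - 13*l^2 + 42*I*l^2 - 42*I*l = l*(l + 6*I)*(l + 7*I)*(-I*l + I)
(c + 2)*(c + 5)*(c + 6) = c^3 + 13*c^2 + 52*c + 60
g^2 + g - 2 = (g - 1)*(g + 2)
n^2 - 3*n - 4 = (n - 4)*(n + 1)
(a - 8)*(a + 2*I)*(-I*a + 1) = -I*a^3 + 3*a^2 + 8*I*a^2 - 24*a + 2*I*a - 16*I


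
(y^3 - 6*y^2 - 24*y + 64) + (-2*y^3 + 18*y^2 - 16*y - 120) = -y^3 + 12*y^2 - 40*y - 56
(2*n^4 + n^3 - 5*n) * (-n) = -2*n^5 - n^4 + 5*n^2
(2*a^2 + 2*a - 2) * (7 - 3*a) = -6*a^3 + 8*a^2 + 20*a - 14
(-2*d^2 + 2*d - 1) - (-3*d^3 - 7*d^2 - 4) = 3*d^3 + 5*d^2 + 2*d + 3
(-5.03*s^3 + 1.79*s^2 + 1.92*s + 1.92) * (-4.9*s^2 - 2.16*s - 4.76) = 24.647*s^5 + 2.0938*s^4 + 10.6684*s^3 - 22.0756*s^2 - 13.2864*s - 9.1392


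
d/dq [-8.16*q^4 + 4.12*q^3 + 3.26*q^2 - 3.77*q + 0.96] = -32.64*q^3 + 12.36*q^2 + 6.52*q - 3.77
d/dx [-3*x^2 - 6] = -6*x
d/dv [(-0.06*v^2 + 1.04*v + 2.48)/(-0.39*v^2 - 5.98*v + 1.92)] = (0.7644*v^2 + 1.704*v + 16.8272)/(0.1521*v^4 + 4.6644*v^3 + 34.2628*v^2 - 22.9632*v + 3.6864)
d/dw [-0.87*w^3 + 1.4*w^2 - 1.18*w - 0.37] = -2.61*w^2 + 2.8*w - 1.18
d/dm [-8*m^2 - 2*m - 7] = -16*m - 2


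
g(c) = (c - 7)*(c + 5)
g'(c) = 2*c - 2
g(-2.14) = -26.14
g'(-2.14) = -6.28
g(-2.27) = -25.31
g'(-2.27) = -6.54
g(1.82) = -35.33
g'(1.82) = 1.64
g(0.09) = -35.17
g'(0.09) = -1.82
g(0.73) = -35.93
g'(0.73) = -0.54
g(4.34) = -24.84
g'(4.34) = 6.68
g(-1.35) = -30.48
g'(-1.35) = -4.70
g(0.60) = -35.84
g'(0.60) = -0.80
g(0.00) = -35.00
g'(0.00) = -2.00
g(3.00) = -32.00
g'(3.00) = 4.00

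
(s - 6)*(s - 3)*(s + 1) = s^3 - 8*s^2 + 9*s + 18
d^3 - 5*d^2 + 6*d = d*(d - 3)*(d - 2)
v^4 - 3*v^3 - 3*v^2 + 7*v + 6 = (v - 3)*(v - 2)*(v + 1)^2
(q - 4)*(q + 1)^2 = q^3 - 2*q^2 - 7*q - 4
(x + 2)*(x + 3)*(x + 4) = x^3 + 9*x^2 + 26*x + 24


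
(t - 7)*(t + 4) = t^2 - 3*t - 28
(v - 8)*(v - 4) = v^2 - 12*v + 32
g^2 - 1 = (g - 1)*(g + 1)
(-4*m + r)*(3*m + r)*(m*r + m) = -12*m^3*r - 12*m^3 - m^2*r^2 - m^2*r + m*r^3 + m*r^2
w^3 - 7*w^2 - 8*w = w*(w - 8)*(w + 1)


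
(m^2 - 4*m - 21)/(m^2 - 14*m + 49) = (m + 3)/(m - 7)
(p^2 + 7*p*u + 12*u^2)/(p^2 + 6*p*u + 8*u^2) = (p + 3*u)/(p + 2*u)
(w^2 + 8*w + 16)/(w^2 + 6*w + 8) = (w + 4)/(w + 2)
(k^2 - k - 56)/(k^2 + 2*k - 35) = (k - 8)/(k - 5)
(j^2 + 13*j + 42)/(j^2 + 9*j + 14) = (j + 6)/(j + 2)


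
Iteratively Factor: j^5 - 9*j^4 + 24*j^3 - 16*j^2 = (j - 4)*(j^4 - 5*j^3 + 4*j^2) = (j - 4)*(j - 1)*(j^3 - 4*j^2) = (j - 4)^2*(j - 1)*(j^2) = j*(j - 4)^2*(j - 1)*(j)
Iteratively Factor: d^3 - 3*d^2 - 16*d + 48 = (d - 4)*(d^2 + d - 12) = (d - 4)*(d - 3)*(d + 4)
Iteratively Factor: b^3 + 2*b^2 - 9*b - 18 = (b - 3)*(b^2 + 5*b + 6) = (b - 3)*(b + 2)*(b + 3)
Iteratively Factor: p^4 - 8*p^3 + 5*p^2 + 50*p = (p - 5)*(p^3 - 3*p^2 - 10*p) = p*(p - 5)*(p^2 - 3*p - 10) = p*(p - 5)^2*(p + 2)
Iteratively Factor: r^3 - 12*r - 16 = (r + 2)*(r^2 - 2*r - 8) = (r + 2)^2*(r - 4)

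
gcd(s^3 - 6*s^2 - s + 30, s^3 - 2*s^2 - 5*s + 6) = s^2 - s - 6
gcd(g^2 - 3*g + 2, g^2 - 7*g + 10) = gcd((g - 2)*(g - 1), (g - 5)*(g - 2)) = g - 2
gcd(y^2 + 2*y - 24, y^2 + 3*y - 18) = y + 6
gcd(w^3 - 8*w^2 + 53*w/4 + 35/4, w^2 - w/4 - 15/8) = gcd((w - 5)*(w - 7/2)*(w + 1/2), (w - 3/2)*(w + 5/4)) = 1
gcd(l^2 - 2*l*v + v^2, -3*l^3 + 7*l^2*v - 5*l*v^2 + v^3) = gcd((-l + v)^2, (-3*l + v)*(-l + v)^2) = l^2 - 2*l*v + v^2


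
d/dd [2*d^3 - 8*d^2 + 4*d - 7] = 6*d^2 - 16*d + 4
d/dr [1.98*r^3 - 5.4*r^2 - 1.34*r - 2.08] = 5.94*r^2 - 10.8*r - 1.34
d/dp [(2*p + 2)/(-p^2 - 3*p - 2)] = 2/(p^2 + 4*p + 4)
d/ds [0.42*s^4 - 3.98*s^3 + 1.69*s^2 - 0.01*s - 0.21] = 1.68*s^3 - 11.94*s^2 + 3.38*s - 0.01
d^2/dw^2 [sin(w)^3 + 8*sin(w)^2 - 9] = -9*sin(w)^3 - 32*sin(w)^2 + 6*sin(w) + 16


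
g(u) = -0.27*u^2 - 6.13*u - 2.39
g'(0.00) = -6.13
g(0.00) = -2.39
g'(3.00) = -7.75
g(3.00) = -23.21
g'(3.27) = -7.90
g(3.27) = -25.32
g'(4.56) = -8.59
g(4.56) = -35.96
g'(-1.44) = -5.35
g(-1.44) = 5.88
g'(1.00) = -6.67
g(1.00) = -8.79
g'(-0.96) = -5.61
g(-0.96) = 3.25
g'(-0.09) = -6.08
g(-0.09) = -1.84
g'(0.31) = -6.30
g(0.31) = -4.32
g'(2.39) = -7.42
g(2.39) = -18.58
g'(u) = -0.54*u - 6.13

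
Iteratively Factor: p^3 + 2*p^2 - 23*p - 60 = (p + 4)*(p^2 - 2*p - 15) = (p + 3)*(p + 4)*(p - 5)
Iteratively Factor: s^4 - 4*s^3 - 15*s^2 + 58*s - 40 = (s - 1)*(s^3 - 3*s^2 - 18*s + 40) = (s - 1)*(s + 4)*(s^2 - 7*s + 10) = (s - 2)*(s - 1)*(s + 4)*(s - 5)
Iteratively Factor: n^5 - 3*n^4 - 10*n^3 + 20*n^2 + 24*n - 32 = (n + 2)*(n^4 - 5*n^3 + 20*n - 16) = (n - 4)*(n + 2)*(n^3 - n^2 - 4*n + 4) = (n - 4)*(n + 2)^2*(n^2 - 3*n + 2) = (n - 4)*(n - 2)*(n + 2)^2*(n - 1)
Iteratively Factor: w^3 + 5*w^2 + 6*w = (w)*(w^2 + 5*w + 6) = w*(w + 3)*(w + 2)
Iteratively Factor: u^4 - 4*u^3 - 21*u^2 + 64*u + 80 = (u + 4)*(u^3 - 8*u^2 + 11*u + 20) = (u - 4)*(u + 4)*(u^2 - 4*u - 5) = (u - 5)*(u - 4)*(u + 4)*(u + 1)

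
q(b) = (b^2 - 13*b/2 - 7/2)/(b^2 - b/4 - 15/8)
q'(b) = (1/4 - 2*b)*(b^2 - 13*b/2 - 7/2)/(b^2 - b/4 - 15/8)^2 + (2*b - 13/2)/(b^2 - b/4 - 15/8) = 4*(100*b^2 + 52*b + 181)/(64*b^4 - 32*b^3 - 236*b^2 + 60*b + 225)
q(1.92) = -9.23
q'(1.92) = 22.90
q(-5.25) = 2.16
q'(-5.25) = 0.23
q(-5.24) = 2.16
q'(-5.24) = 0.23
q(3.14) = -1.95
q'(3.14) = 1.60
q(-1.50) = 11.33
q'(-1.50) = 36.44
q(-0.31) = 0.82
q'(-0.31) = 3.77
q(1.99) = -7.86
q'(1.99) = 16.87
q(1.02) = 8.34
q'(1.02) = 17.80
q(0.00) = 1.87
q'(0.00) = 3.22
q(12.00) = 0.45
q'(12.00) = 0.05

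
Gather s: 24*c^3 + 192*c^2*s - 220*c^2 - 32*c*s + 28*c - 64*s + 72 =24*c^3 - 220*c^2 + 28*c + s*(192*c^2 - 32*c - 64) + 72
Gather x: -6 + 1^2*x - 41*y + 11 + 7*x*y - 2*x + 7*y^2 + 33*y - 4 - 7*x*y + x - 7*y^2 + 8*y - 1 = 0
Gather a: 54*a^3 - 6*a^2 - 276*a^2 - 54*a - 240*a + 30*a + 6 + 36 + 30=54*a^3 - 282*a^2 - 264*a + 72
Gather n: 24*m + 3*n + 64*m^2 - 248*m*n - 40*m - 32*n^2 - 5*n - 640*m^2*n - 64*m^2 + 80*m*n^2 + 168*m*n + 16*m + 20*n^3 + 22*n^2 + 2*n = 20*n^3 + n^2*(80*m - 10) + n*(-640*m^2 - 80*m)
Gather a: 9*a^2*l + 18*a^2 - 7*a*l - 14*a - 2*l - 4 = a^2*(9*l + 18) + a*(-7*l - 14) - 2*l - 4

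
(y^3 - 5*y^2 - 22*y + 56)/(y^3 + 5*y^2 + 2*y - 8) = (y^2 - 9*y + 14)/(y^2 + y - 2)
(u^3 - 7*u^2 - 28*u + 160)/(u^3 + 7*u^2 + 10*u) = (u^2 - 12*u + 32)/(u*(u + 2))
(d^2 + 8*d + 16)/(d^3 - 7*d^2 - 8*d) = (d^2 + 8*d + 16)/(d*(d^2 - 7*d - 8))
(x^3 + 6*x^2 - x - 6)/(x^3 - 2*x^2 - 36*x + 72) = (x^2 - 1)/(x^2 - 8*x + 12)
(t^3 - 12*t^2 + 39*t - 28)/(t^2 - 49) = (t^2 - 5*t + 4)/(t + 7)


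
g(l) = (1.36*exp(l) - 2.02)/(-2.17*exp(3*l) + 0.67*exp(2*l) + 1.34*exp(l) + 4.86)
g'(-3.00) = 0.02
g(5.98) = -0.00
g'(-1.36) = 0.09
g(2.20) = -0.01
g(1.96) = -0.01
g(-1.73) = -0.35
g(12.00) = 0.00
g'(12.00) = 0.00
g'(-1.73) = 0.06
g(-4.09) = -0.41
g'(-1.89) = 0.06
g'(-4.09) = 0.01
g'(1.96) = 0.02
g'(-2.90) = 0.02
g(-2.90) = -0.39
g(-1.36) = -0.32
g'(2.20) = 0.01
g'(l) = (1.36*exp(l) - 2.02)*(6.51*exp(3*l) - 1.34*exp(2*l) - 1.34*exp(l))/(-2.17*exp(3*l) + 0.67*exp(2*l) + 1.34*exp(l) + 4.86)^2 + 1.36*exp(l)/(-2.17*exp(3*l) + 0.67*exp(2*l) + 1.34*exp(l) + 4.86) = (5.9024*exp(3*l) - 14.0614*exp(2*l) + 2.7068*exp(l) + 9.3164)*exp(l)/(4.7089*exp(6*l) - 2.9078*exp(5*l) - 5.3667*exp(4*l) - 19.2968*exp(3*l) + 8.308*exp(2*l) + 13.0248*exp(l) + 23.6196)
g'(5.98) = 0.00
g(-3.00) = -0.40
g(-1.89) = -0.36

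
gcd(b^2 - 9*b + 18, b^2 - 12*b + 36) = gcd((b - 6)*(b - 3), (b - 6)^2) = b - 6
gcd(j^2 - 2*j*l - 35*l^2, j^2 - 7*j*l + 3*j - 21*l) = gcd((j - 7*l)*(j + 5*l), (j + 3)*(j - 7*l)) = j - 7*l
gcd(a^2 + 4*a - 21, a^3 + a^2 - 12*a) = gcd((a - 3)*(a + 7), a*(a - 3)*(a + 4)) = a - 3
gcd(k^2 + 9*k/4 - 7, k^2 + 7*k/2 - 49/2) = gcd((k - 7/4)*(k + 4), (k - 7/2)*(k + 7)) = 1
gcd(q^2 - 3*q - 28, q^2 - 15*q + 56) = q - 7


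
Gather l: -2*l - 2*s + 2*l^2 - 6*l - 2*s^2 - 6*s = 2*l^2 - 8*l - 2*s^2 - 8*s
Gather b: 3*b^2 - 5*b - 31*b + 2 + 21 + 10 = 3*b^2 - 36*b + 33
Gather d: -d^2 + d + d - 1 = -d^2 + 2*d - 1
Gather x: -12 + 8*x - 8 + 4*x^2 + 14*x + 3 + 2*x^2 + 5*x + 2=6*x^2 + 27*x - 15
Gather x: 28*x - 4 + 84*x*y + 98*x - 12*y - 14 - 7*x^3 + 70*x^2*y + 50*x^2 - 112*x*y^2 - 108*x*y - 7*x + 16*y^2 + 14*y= -7*x^3 + x^2*(70*y + 50) + x*(-112*y^2 - 24*y + 119) + 16*y^2 + 2*y - 18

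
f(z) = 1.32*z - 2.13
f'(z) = 1.32000000000000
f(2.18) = 0.75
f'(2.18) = 1.32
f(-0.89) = -3.30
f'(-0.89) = 1.32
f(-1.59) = -4.23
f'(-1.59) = 1.32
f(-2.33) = -5.21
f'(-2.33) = 1.32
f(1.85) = 0.31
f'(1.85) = 1.32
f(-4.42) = -7.96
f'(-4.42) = 1.32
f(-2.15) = -4.97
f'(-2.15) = 1.32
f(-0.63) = -2.96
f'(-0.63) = 1.32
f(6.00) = 5.79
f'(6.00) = 1.32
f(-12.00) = -17.97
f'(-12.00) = 1.32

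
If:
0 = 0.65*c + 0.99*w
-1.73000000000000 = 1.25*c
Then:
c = -1.38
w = 0.91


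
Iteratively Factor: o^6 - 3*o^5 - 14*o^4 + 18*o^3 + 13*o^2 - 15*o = (o + 1)*(o^5 - 4*o^4 - 10*o^3 + 28*o^2 - 15*o) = (o - 1)*(o + 1)*(o^4 - 3*o^3 - 13*o^2 + 15*o) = o*(o - 1)*(o + 1)*(o^3 - 3*o^2 - 13*o + 15) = o*(o - 1)*(o + 1)*(o + 3)*(o^2 - 6*o + 5) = o*(o - 5)*(o - 1)*(o + 1)*(o + 3)*(o - 1)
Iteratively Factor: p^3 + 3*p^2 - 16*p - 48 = (p + 3)*(p^2 - 16) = (p - 4)*(p + 3)*(p + 4)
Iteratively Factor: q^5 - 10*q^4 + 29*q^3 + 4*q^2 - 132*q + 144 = (q - 3)*(q^4 - 7*q^3 + 8*q^2 + 28*q - 48) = (q - 3)*(q + 2)*(q^3 - 9*q^2 + 26*q - 24) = (q - 3)*(q - 2)*(q + 2)*(q^2 - 7*q + 12) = (q - 3)^2*(q - 2)*(q + 2)*(q - 4)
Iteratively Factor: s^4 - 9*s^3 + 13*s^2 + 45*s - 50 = (s - 1)*(s^3 - 8*s^2 + 5*s + 50) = (s - 5)*(s - 1)*(s^2 - 3*s - 10) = (s - 5)*(s - 1)*(s + 2)*(s - 5)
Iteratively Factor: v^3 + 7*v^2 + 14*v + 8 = (v + 4)*(v^2 + 3*v + 2) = (v + 2)*(v + 4)*(v + 1)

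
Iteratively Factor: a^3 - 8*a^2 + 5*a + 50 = (a - 5)*(a^2 - 3*a - 10) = (a - 5)*(a + 2)*(a - 5)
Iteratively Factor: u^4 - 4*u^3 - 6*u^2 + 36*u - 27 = (u + 3)*(u^3 - 7*u^2 + 15*u - 9) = (u - 3)*(u + 3)*(u^2 - 4*u + 3) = (u - 3)^2*(u + 3)*(u - 1)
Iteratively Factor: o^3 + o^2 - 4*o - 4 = (o + 2)*(o^2 - o - 2) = (o + 1)*(o + 2)*(o - 2)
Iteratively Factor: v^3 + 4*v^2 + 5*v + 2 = (v + 2)*(v^2 + 2*v + 1) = (v + 1)*(v + 2)*(v + 1)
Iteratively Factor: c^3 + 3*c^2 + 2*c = (c + 2)*(c^2 + c) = (c + 1)*(c + 2)*(c)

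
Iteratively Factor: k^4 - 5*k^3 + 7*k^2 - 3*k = (k - 3)*(k^3 - 2*k^2 + k) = (k - 3)*(k - 1)*(k^2 - k) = (k - 3)*(k - 1)^2*(k)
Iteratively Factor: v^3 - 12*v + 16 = (v - 2)*(v^2 + 2*v - 8) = (v - 2)^2*(v + 4)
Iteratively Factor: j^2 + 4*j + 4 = (j + 2)*(j + 2)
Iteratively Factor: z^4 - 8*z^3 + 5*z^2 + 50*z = (z)*(z^3 - 8*z^2 + 5*z + 50) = z*(z + 2)*(z^2 - 10*z + 25) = z*(z - 5)*(z + 2)*(z - 5)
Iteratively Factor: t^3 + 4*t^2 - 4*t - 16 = (t - 2)*(t^2 + 6*t + 8) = (t - 2)*(t + 4)*(t + 2)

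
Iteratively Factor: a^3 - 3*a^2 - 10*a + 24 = (a + 3)*(a^2 - 6*a + 8) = (a - 4)*(a + 3)*(a - 2)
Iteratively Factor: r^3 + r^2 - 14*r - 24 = (r + 2)*(r^2 - r - 12) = (r + 2)*(r + 3)*(r - 4)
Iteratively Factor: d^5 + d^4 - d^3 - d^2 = (d)*(d^4 + d^3 - d^2 - d) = d*(d - 1)*(d^3 + 2*d^2 + d) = d*(d - 1)*(d + 1)*(d^2 + d) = d^2*(d - 1)*(d + 1)*(d + 1)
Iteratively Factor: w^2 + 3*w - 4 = (w + 4)*(w - 1)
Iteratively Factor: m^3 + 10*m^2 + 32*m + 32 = (m + 4)*(m^2 + 6*m + 8) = (m + 2)*(m + 4)*(m + 4)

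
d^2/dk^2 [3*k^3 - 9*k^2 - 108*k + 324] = 18*k - 18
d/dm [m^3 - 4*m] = 3*m^2 - 4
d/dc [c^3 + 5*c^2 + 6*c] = 3*c^2 + 10*c + 6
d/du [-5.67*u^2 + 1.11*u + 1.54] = 1.11 - 11.34*u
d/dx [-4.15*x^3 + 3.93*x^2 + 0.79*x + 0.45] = -12.45*x^2 + 7.86*x + 0.79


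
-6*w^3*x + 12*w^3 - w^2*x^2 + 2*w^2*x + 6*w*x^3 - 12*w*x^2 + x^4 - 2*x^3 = (-w + x)*(w + x)*(6*w + x)*(x - 2)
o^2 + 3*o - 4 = (o - 1)*(o + 4)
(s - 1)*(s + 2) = s^2 + s - 2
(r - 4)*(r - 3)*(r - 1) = r^3 - 8*r^2 + 19*r - 12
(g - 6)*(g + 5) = g^2 - g - 30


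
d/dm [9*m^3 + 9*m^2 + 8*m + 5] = 27*m^2 + 18*m + 8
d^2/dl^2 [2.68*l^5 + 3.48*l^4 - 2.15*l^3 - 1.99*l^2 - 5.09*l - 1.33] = 53.6*l^3 + 41.76*l^2 - 12.9*l - 3.98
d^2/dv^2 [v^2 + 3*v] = 2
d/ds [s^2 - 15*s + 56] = 2*s - 15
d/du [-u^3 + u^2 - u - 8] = -3*u^2 + 2*u - 1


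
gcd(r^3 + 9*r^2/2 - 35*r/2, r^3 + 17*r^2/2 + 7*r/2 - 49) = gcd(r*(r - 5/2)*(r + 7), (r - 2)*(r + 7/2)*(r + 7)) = r + 7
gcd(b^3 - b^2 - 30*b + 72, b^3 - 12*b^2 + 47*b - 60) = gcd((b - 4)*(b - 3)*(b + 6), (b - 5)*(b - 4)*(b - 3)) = b^2 - 7*b + 12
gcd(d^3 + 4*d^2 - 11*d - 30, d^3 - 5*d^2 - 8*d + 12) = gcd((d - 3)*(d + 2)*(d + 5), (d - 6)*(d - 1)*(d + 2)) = d + 2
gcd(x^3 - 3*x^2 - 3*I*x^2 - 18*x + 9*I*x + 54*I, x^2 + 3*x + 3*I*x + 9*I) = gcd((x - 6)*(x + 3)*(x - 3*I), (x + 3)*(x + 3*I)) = x + 3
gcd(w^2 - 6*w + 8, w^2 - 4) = w - 2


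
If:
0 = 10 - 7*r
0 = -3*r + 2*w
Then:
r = 10/7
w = 15/7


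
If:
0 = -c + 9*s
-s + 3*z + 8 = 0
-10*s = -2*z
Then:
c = -36/7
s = -4/7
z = -20/7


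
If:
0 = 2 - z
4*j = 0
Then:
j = 0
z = 2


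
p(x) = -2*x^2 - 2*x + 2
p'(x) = -4*x - 2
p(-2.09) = -2.56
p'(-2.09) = 6.36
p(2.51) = -15.62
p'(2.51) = -12.04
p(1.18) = -3.14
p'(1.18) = -6.72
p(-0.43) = 2.49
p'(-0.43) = -0.28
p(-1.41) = 0.84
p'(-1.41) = 3.64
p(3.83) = -35.00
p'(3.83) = -17.32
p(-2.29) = -3.91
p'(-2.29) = 7.16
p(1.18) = -3.14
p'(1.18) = -6.72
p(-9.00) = -142.00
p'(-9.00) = 34.00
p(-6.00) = -58.00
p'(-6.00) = 22.00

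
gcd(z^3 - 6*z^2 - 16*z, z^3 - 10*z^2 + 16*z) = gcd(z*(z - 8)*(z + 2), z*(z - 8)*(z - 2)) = z^2 - 8*z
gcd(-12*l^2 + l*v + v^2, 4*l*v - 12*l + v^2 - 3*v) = 4*l + v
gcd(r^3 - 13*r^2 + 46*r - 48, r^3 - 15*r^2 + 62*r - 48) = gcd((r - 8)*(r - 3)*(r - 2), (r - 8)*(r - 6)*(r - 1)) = r - 8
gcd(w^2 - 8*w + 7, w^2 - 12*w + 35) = w - 7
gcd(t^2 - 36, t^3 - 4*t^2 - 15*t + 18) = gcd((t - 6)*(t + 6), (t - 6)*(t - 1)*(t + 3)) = t - 6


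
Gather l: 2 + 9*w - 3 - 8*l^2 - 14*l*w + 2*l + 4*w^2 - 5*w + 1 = -8*l^2 + l*(2 - 14*w) + 4*w^2 + 4*w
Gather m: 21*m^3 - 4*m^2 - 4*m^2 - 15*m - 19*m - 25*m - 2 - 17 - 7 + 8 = 21*m^3 - 8*m^2 - 59*m - 18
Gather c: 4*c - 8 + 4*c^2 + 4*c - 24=4*c^2 + 8*c - 32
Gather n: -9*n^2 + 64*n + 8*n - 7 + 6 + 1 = -9*n^2 + 72*n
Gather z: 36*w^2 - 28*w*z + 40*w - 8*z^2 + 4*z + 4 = 36*w^2 + 40*w - 8*z^2 + z*(4 - 28*w) + 4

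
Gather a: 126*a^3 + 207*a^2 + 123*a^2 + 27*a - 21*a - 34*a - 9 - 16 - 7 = 126*a^3 + 330*a^2 - 28*a - 32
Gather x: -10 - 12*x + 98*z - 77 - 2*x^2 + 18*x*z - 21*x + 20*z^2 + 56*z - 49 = -2*x^2 + x*(18*z - 33) + 20*z^2 + 154*z - 136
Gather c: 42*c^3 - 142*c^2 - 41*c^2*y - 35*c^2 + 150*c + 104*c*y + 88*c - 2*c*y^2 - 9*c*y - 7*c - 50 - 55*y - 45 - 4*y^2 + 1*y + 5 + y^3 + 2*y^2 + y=42*c^3 + c^2*(-41*y - 177) + c*(-2*y^2 + 95*y + 231) + y^3 - 2*y^2 - 53*y - 90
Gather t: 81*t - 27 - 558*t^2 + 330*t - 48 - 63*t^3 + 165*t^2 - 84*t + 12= -63*t^3 - 393*t^2 + 327*t - 63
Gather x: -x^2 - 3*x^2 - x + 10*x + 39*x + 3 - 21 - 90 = -4*x^2 + 48*x - 108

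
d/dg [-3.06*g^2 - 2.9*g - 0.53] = -6.12*g - 2.9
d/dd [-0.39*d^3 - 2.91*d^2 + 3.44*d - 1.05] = -1.17*d^2 - 5.82*d + 3.44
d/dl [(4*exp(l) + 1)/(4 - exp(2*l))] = 2*(2*exp(2*l) + exp(l) + 8)*exp(l)/(exp(4*l) - 8*exp(2*l) + 16)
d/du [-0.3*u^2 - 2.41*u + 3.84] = -0.6*u - 2.41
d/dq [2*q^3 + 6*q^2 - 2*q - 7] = 6*q^2 + 12*q - 2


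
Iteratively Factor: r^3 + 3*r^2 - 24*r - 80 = (r + 4)*(r^2 - r - 20) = (r - 5)*(r + 4)*(r + 4)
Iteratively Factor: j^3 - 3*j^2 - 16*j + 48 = (j - 3)*(j^2 - 16) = (j - 4)*(j - 3)*(j + 4)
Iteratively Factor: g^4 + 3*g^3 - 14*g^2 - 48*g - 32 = (g - 4)*(g^3 + 7*g^2 + 14*g + 8) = (g - 4)*(g + 1)*(g^2 + 6*g + 8) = (g - 4)*(g + 1)*(g + 4)*(g + 2)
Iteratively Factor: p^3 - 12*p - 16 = (p + 2)*(p^2 - 2*p - 8) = (p + 2)^2*(p - 4)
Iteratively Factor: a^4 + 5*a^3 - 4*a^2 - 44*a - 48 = (a + 2)*(a^3 + 3*a^2 - 10*a - 24) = (a + 2)*(a + 4)*(a^2 - a - 6) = (a - 3)*(a + 2)*(a + 4)*(a + 2)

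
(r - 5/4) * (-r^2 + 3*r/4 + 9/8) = -r^3 + 2*r^2 + 3*r/16 - 45/32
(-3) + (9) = 6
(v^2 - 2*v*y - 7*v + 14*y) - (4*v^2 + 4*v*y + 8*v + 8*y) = -3*v^2 - 6*v*y - 15*v + 6*y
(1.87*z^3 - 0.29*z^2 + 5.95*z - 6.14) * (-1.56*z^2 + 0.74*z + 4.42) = -2.9172*z^5 + 1.8362*z^4 - 1.2312*z^3 + 12.6996*z^2 + 21.7554*z - 27.1388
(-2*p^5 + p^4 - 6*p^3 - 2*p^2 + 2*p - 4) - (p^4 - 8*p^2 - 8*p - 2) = -2*p^5 - 6*p^3 + 6*p^2 + 10*p - 2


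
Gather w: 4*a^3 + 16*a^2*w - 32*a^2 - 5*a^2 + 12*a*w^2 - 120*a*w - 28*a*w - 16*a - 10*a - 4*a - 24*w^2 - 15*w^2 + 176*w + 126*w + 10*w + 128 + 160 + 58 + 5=4*a^3 - 37*a^2 - 30*a + w^2*(12*a - 39) + w*(16*a^2 - 148*a + 312) + 351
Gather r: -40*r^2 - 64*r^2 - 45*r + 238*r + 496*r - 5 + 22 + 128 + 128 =-104*r^2 + 689*r + 273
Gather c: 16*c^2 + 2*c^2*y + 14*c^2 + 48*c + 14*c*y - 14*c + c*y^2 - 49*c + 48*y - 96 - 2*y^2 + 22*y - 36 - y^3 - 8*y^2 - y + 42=c^2*(2*y + 30) + c*(y^2 + 14*y - 15) - y^3 - 10*y^2 + 69*y - 90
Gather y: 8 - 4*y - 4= 4 - 4*y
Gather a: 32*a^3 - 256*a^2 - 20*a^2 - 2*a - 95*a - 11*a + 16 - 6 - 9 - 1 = 32*a^3 - 276*a^2 - 108*a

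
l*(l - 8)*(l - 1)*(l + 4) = l^4 - 5*l^3 - 28*l^2 + 32*l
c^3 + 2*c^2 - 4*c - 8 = (c - 2)*(c + 2)^2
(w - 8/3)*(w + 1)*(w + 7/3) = w^3 + 2*w^2/3 - 59*w/9 - 56/9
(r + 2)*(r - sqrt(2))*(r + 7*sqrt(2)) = r^3 + 2*r^2 + 6*sqrt(2)*r^2 - 14*r + 12*sqrt(2)*r - 28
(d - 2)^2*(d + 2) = d^3 - 2*d^2 - 4*d + 8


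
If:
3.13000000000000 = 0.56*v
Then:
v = 5.59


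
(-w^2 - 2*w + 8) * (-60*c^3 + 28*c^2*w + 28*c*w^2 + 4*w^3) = 60*c^3*w^2 + 120*c^3*w - 480*c^3 - 28*c^2*w^3 - 56*c^2*w^2 + 224*c^2*w - 28*c*w^4 - 56*c*w^3 + 224*c*w^2 - 4*w^5 - 8*w^4 + 32*w^3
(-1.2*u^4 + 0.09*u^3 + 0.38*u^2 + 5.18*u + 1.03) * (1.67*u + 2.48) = -2.004*u^5 - 2.8257*u^4 + 0.8578*u^3 + 9.593*u^2 + 14.5665*u + 2.5544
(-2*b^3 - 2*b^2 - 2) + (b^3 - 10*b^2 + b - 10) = -b^3 - 12*b^2 + b - 12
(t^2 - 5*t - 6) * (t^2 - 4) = t^4 - 5*t^3 - 10*t^2 + 20*t + 24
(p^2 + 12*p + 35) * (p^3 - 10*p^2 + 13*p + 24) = p^5 + 2*p^4 - 72*p^3 - 170*p^2 + 743*p + 840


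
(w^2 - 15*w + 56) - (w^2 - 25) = 81 - 15*w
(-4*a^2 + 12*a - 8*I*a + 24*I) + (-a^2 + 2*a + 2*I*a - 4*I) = -5*a^2 + 14*a - 6*I*a + 20*I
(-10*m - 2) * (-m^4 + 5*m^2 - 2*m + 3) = 10*m^5 + 2*m^4 - 50*m^3 + 10*m^2 - 26*m - 6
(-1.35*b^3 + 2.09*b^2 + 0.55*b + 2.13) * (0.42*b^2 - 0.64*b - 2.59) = -0.567*b^5 + 1.7418*b^4 + 2.3899*b^3 - 4.8705*b^2 - 2.7877*b - 5.5167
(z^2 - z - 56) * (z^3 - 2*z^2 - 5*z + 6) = z^5 - 3*z^4 - 59*z^3 + 123*z^2 + 274*z - 336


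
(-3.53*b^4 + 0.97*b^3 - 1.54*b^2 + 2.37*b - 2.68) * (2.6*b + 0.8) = -9.178*b^5 - 0.302*b^4 - 3.228*b^3 + 4.93*b^2 - 5.072*b - 2.144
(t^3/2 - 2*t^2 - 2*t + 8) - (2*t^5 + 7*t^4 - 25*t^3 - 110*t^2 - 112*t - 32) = -2*t^5 - 7*t^4 + 51*t^3/2 + 108*t^2 + 110*t + 40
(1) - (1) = 0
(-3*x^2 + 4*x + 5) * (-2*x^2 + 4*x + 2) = 6*x^4 - 20*x^3 + 28*x + 10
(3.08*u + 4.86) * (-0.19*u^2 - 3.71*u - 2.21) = -0.5852*u^3 - 12.3502*u^2 - 24.8374*u - 10.7406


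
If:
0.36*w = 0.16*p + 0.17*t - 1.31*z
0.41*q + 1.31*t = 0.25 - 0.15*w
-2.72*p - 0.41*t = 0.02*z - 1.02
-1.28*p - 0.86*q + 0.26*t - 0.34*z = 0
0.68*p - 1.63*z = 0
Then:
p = 0.32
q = -0.43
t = 0.35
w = -0.18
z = 0.13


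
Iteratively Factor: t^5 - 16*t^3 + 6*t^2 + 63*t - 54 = (t - 1)*(t^4 + t^3 - 15*t^2 - 9*t + 54) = (t - 1)*(t + 3)*(t^3 - 2*t^2 - 9*t + 18) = (t - 3)*(t - 1)*(t + 3)*(t^2 + t - 6) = (t - 3)*(t - 2)*(t - 1)*(t + 3)*(t + 3)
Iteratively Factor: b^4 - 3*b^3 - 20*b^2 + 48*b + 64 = (b + 4)*(b^3 - 7*b^2 + 8*b + 16) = (b - 4)*(b + 4)*(b^2 - 3*b - 4) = (b - 4)^2*(b + 4)*(b + 1)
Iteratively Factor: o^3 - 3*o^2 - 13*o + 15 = (o - 5)*(o^2 + 2*o - 3) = (o - 5)*(o + 3)*(o - 1)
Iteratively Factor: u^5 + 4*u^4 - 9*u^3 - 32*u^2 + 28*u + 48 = (u - 2)*(u^4 + 6*u^3 + 3*u^2 - 26*u - 24) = (u - 2)*(u + 4)*(u^3 + 2*u^2 - 5*u - 6) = (u - 2)^2*(u + 4)*(u^2 + 4*u + 3) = (u - 2)^2*(u + 1)*(u + 4)*(u + 3)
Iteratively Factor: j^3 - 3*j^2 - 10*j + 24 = (j + 3)*(j^2 - 6*j + 8) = (j - 4)*(j + 3)*(j - 2)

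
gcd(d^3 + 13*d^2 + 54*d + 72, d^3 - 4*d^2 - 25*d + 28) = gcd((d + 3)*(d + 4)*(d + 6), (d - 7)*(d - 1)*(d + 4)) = d + 4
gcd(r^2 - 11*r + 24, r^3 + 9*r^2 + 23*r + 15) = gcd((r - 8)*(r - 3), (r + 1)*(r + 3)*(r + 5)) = 1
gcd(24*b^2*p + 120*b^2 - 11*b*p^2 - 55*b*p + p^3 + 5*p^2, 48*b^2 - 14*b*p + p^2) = -8*b + p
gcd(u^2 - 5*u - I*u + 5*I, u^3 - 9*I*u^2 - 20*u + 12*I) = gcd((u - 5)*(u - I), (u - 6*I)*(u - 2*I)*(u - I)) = u - I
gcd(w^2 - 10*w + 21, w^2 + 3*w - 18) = w - 3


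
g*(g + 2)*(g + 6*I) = g^3 + 2*g^2 + 6*I*g^2 + 12*I*g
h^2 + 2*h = h*(h + 2)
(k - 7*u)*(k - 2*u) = k^2 - 9*k*u + 14*u^2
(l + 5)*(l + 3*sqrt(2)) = l^2 + 3*sqrt(2)*l + 5*l + 15*sqrt(2)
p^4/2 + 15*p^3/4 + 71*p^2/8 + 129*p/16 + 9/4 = (p/2 + 1/4)*(p + 3/2)^2*(p + 4)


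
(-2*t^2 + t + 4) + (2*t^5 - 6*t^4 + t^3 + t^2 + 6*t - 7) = 2*t^5 - 6*t^4 + t^3 - t^2 + 7*t - 3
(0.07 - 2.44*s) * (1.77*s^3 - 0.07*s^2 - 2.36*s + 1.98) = -4.3188*s^4 + 0.2947*s^3 + 5.7535*s^2 - 4.9964*s + 0.1386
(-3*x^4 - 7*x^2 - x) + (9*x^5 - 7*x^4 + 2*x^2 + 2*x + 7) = 9*x^5 - 10*x^4 - 5*x^2 + x + 7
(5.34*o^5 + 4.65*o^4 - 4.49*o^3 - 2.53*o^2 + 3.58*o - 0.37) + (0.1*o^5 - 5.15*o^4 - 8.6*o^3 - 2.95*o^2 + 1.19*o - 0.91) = 5.44*o^5 - 0.5*o^4 - 13.09*o^3 - 5.48*o^2 + 4.77*o - 1.28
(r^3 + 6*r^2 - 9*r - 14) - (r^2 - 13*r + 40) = r^3 + 5*r^2 + 4*r - 54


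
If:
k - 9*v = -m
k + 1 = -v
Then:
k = -v - 1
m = 10*v + 1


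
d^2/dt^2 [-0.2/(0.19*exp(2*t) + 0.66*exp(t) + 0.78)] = ((0.152*exp(t) + 0.132)*(0.19*exp(2*t) + 0.66*exp(t) + 0.78) - 0.2*(0.38*exp(t) + 0.66)*(0.76*exp(t) + 1.32)*exp(t))*exp(t)/(0.19*exp(2*t) + 0.66*exp(t) + 0.78)^3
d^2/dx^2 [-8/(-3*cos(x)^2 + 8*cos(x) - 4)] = 16*(-18*sin(x)^4 + 17*sin(x)^2 - 61*cos(x) + 9*cos(3*x) + 53)/((cos(x) - 2)^3*(3*cos(x) - 2)^3)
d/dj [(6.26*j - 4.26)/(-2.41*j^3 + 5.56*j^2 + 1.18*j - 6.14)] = (30.1732*j^3 - 65.6054*j^2 + 47.3712*j - 33.4096)/(5.8081*j^6 - 26.7992*j^5 + 25.226*j^4 + 42.7164*j^3 - 66.8844*j^2 - 14.4904*j + 37.6996)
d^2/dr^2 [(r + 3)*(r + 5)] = 2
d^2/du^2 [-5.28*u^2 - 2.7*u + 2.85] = -10.5600000000000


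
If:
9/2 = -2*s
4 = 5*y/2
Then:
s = -9/4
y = 8/5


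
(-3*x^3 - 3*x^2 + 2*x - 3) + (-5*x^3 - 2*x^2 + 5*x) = -8*x^3 - 5*x^2 + 7*x - 3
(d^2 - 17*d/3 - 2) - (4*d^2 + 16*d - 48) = -3*d^2 - 65*d/3 + 46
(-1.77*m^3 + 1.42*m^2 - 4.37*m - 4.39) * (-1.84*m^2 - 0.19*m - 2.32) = 3.2568*m^5 - 2.2765*m^4 + 11.8774*m^3 + 5.6135*m^2 + 10.9725*m + 10.1848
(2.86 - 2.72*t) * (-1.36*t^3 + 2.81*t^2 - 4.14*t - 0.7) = 3.6992*t^4 - 11.5328*t^3 + 19.2974*t^2 - 9.9364*t - 2.002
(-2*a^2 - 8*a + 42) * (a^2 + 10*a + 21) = -2*a^4 - 28*a^3 - 80*a^2 + 252*a + 882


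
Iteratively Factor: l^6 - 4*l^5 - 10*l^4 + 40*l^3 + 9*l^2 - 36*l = (l + 3)*(l^5 - 7*l^4 + 11*l^3 + 7*l^2 - 12*l) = (l + 1)*(l + 3)*(l^4 - 8*l^3 + 19*l^2 - 12*l) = (l - 4)*(l + 1)*(l + 3)*(l^3 - 4*l^2 + 3*l) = (l - 4)*(l - 1)*(l + 1)*(l + 3)*(l^2 - 3*l) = (l - 4)*(l - 3)*(l - 1)*(l + 1)*(l + 3)*(l)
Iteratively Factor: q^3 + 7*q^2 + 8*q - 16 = (q - 1)*(q^2 + 8*q + 16) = (q - 1)*(q + 4)*(q + 4)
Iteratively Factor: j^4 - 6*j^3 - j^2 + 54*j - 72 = (j - 3)*(j^3 - 3*j^2 - 10*j + 24) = (j - 3)*(j + 3)*(j^2 - 6*j + 8) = (j - 3)*(j - 2)*(j + 3)*(j - 4)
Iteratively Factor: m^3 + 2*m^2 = (m)*(m^2 + 2*m) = m^2*(m + 2)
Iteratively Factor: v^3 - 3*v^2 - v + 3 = (v - 3)*(v^2 - 1) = (v - 3)*(v - 1)*(v + 1)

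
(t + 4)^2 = t^2 + 8*t + 16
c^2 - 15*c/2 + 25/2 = (c - 5)*(c - 5/2)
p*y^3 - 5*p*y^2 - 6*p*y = y*(y - 6)*(p*y + p)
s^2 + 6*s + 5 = (s + 1)*(s + 5)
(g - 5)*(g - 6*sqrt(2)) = g^2 - 6*sqrt(2)*g - 5*g + 30*sqrt(2)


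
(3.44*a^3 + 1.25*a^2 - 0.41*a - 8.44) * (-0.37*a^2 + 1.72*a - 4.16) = -1.2728*a^5 + 5.4543*a^4 - 12.0087*a^3 - 2.7824*a^2 - 12.8112*a + 35.1104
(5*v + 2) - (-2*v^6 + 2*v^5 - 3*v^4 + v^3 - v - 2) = 2*v^6 - 2*v^5 + 3*v^4 - v^3 + 6*v + 4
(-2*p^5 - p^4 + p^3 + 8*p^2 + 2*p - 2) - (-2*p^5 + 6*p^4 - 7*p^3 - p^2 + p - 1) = -7*p^4 + 8*p^3 + 9*p^2 + p - 1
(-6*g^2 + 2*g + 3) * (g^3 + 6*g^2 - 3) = -6*g^5 - 34*g^4 + 15*g^3 + 36*g^2 - 6*g - 9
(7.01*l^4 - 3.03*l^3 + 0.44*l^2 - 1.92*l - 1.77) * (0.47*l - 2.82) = 3.2947*l^5 - 21.1923*l^4 + 8.7514*l^3 - 2.1432*l^2 + 4.5825*l + 4.9914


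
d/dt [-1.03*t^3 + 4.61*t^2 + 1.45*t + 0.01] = -3.09*t^2 + 9.22*t + 1.45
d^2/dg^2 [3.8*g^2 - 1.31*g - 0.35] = 7.60000000000000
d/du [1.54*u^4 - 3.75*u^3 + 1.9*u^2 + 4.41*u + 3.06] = 6.16*u^3 - 11.25*u^2 + 3.8*u + 4.41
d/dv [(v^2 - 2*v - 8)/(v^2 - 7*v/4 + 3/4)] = 4*(v^2 + 70*v - 62)/(16*v^4 - 56*v^3 + 73*v^2 - 42*v + 9)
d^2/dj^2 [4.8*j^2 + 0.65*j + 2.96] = 9.60000000000000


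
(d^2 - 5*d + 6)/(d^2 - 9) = (d - 2)/(d + 3)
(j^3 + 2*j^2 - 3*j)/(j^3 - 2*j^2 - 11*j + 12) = j/(j - 4)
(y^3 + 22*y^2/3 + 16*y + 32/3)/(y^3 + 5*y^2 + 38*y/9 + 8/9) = 3*(3*y^2 + 10*y + 8)/(9*y^2 + 9*y + 2)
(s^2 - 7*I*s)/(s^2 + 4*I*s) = (s - 7*I)/(s + 4*I)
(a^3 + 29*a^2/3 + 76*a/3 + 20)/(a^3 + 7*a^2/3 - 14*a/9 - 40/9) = 3*(a + 6)/(3*a - 4)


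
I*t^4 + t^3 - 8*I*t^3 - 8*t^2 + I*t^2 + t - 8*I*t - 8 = (t - 8)*(t - I)*(t + I)*(I*t + 1)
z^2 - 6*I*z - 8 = (z - 4*I)*(z - 2*I)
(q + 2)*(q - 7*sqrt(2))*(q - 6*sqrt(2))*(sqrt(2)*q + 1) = sqrt(2)*q^4 - 25*q^3 + 2*sqrt(2)*q^3 - 50*q^2 + 71*sqrt(2)*q^2 + 84*q + 142*sqrt(2)*q + 168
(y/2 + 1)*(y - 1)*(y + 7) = y^3/2 + 4*y^2 + 5*y/2 - 7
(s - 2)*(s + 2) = s^2 - 4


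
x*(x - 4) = x^2 - 4*x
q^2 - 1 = (q - 1)*(q + 1)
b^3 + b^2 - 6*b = b*(b - 2)*(b + 3)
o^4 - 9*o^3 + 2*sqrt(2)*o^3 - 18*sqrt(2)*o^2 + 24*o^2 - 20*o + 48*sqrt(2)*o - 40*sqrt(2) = (o - 5)*(o - 2)^2*(o + 2*sqrt(2))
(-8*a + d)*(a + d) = -8*a^2 - 7*a*d + d^2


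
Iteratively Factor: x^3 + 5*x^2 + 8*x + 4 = (x + 2)*(x^2 + 3*x + 2) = (x + 2)^2*(x + 1)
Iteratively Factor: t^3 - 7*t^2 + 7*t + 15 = (t - 3)*(t^2 - 4*t - 5) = (t - 3)*(t + 1)*(t - 5)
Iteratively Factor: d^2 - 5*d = (d - 5)*(d)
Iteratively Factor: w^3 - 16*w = (w)*(w^2 - 16) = w*(w + 4)*(w - 4)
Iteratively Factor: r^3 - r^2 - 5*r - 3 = (r - 3)*(r^2 + 2*r + 1) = (r - 3)*(r + 1)*(r + 1)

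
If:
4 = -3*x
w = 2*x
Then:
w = -8/3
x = -4/3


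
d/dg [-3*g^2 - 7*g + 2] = -6*g - 7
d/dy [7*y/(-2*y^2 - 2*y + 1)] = 7*(2*y^2 + 1)/(4*y^4 + 8*y^3 - 4*y + 1)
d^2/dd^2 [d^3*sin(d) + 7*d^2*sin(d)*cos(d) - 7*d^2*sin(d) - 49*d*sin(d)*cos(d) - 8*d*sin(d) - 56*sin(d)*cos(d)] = -d^3*sin(d) + 7*d^2*sin(d) - 14*d^2*sin(2*d) + 6*d^2*cos(d) + 14*d*sin(d) + 98*d*sin(2*d) - 28*d*cos(d) + 28*d*cos(2*d) - 14*sin(d) + 119*sin(2*d) - 16*cos(d) - 98*cos(2*d)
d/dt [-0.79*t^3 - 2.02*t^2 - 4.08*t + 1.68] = -2.37*t^2 - 4.04*t - 4.08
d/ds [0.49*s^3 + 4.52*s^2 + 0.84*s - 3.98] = 1.47*s^2 + 9.04*s + 0.84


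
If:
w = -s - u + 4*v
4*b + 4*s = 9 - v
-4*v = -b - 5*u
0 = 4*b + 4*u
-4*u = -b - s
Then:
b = -9/17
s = 45/17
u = 9/17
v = 9/17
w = -18/17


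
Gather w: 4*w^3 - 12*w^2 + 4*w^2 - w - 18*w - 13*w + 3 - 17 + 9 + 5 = 4*w^3 - 8*w^2 - 32*w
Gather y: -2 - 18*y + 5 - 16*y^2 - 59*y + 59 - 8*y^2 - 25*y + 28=-24*y^2 - 102*y + 90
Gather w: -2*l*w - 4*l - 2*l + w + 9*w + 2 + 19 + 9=-6*l + w*(10 - 2*l) + 30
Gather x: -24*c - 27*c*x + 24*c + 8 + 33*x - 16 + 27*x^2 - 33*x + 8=-27*c*x + 27*x^2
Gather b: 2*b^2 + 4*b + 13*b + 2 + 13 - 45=2*b^2 + 17*b - 30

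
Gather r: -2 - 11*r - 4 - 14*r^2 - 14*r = -14*r^2 - 25*r - 6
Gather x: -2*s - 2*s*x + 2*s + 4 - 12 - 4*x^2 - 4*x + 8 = -4*x^2 + x*(-2*s - 4)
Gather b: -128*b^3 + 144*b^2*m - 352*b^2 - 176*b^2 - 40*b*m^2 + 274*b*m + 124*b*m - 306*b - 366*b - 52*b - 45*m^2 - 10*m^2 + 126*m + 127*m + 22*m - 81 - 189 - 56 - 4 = -128*b^3 + b^2*(144*m - 528) + b*(-40*m^2 + 398*m - 724) - 55*m^2 + 275*m - 330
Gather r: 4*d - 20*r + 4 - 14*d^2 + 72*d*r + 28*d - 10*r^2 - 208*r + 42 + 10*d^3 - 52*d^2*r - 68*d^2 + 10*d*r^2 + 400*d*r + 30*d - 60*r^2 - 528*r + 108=10*d^3 - 82*d^2 + 62*d + r^2*(10*d - 70) + r*(-52*d^2 + 472*d - 756) + 154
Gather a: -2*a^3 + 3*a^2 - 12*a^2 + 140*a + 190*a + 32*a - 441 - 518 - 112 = -2*a^3 - 9*a^2 + 362*a - 1071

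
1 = 1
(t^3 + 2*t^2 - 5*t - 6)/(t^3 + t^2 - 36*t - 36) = (t^2 + t - 6)/(t^2 - 36)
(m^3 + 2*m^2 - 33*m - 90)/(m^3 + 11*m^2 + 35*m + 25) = (m^2 - 3*m - 18)/(m^2 + 6*m + 5)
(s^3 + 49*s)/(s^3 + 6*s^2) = (s^2 + 49)/(s*(s + 6))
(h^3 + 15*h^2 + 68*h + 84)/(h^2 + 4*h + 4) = (h^2 + 13*h + 42)/(h + 2)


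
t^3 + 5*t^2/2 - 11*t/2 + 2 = (t - 1)*(t - 1/2)*(t + 4)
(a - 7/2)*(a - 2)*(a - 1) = a^3 - 13*a^2/2 + 25*a/2 - 7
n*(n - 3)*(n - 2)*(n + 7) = n^4 + 2*n^3 - 29*n^2 + 42*n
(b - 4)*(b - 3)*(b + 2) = b^3 - 5*b^2 - 2*b + 24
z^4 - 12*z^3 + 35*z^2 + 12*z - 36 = (z - 6)^2*(z - 1)*(z + 1)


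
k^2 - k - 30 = (k - 6)*(k + 5)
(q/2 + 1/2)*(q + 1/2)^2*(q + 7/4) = q^4/2 + 15*q^3/8 + 19*q^2/8 + 39*q/32 + 7/32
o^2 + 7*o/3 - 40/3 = (o - 8/3)*(o + 5)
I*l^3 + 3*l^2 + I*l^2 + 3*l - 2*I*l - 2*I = (l - 2*I)*(l - I)*(I*l + I)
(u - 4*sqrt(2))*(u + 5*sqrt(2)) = u^2 + sqrt(2)*u - 40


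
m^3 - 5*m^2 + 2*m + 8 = (m - 4)*(m - 2)*(m + 1)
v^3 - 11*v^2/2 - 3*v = v*(v - 6)*(v + 1/2)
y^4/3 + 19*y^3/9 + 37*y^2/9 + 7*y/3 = y*(y/3 + 1/3)*(y + 7/3)*(y + 3)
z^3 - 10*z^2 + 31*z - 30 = (z - 5)*(z - 3)*(z - 2)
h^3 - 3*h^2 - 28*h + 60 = (h - 6)*(h - 2)*(h + 5)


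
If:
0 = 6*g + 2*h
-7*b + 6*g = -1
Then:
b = 1/7 - 2*h/7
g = -h/3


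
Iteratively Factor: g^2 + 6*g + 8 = (g + 2)*(g + 4)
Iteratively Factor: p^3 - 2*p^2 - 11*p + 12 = (p - 4)*(p^2 + 2*p - 3) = (p - 4)*(p + 3)*(p - 1)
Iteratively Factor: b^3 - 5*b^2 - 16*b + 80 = (b + 4)*(b^2 - 9*b + 20) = (b - 4)*(b + 4)*(b - 5)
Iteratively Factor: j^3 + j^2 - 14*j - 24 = (j + 3)*(j^2 - 2*j - 8) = (j + 2)*(j + 3)*(j - 4)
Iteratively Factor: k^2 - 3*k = (k)*(k - 3)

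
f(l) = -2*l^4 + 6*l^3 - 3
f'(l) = -8*l^3 + 18*l^2 = l^2*(18 - 8*l)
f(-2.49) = -172.51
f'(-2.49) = 235.11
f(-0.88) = -8.29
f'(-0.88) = 19.39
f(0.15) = -2.98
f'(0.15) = 0.38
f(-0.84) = -7.55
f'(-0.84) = 17.44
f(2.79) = 6.12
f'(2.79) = -33.63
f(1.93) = 12.38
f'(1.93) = 9.54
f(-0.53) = -4.05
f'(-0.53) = 6.25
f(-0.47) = -3.72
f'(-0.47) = 4.81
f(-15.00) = -121503.00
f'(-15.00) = 31050.00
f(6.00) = -1299.00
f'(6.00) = -1080.00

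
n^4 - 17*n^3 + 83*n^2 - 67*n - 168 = (n - 8)*(n - 7)*(n - 3)*(n + 1)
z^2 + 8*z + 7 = (z + 1)*(z + 7)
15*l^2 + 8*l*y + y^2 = (3*l + y)*(5*l + y)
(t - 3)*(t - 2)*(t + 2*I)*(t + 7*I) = t^4 - 5*t^3 + 9*I*t^3 - 8*t^2 - 45*I*t^2 + 70*t + 54*I*t - 84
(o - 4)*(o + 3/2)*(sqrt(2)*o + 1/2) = sqrt(2)*o^3 - 5*sqrt(2)*o^2/2 + o^2/2 - 6*sqrt(2)*o - 5*o/4 - 3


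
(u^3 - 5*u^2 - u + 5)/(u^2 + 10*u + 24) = (u^3 - 5*u^2 - u + 5)/(u^2 + 10*u + 24)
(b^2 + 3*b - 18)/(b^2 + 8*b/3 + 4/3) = 3*(b^2 + 3*b - 18)/(3*b^2 + 8*b + 4)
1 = 1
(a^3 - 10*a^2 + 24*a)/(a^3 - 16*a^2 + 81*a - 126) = a*(a - 4)/(a^2 - 10*a + 21)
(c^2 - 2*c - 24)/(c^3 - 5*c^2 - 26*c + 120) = (c + 4)/(c^2 + c - 20)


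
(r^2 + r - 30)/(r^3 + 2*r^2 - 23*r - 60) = (r + 6)/(r^2 + 7*r + 12)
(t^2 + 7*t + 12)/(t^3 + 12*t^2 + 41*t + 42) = (t + 4)/(t^2 + 9*t + 14)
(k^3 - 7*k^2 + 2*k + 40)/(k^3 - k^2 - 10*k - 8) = (k - 5)/(k + 1)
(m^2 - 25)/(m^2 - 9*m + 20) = (m + 5)/(m - 4)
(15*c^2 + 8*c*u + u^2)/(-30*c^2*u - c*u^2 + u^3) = (3*c + u)/(u*(-6*c + u))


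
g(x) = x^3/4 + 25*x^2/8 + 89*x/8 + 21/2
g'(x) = 3*x^2/4 + 25*x/4 + 89/8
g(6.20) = 259.18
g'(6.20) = 78.70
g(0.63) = 18.81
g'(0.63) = 15.36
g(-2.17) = -1.48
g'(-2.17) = 1.09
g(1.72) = 40.15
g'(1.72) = 24.09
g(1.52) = 35.51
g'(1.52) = 22.36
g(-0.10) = 9.42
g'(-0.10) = 10.51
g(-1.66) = -0.50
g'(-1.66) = 2.82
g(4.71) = 158.35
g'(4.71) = 57.20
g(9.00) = 546.00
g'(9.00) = 128.12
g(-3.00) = -1.50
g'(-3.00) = -0.88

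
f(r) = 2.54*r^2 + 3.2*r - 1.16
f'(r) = 5.08*r + 3.2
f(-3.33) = 16.35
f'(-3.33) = -13.72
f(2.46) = 22.08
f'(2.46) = 15.70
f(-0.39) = -2.02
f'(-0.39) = 1.22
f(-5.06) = 47.68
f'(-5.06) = -22.50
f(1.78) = 12.58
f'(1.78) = 12.24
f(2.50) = 22.72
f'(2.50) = 15.90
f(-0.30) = -1.89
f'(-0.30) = 1.68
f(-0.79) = -2.10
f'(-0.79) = -0.81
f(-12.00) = 326.20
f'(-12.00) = -57.76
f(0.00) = -1.16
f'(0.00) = 3.20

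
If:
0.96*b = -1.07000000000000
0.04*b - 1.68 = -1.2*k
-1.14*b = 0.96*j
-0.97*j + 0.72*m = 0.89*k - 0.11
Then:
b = -1.11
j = 1.32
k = 1.44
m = 3.41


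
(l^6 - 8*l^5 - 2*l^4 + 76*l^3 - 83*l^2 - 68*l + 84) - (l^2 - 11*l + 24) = l^6 - 8*l^5 - 2*l^4 + 76*l^3 - 84*l^2 - 57*l + 60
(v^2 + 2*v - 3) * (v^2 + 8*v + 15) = v^4 + 10*v^3 + 28*v^2 + 6*v - 45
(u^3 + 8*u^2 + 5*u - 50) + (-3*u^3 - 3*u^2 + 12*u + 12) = -2*u^3 + 5*u^2 + 17*u - 38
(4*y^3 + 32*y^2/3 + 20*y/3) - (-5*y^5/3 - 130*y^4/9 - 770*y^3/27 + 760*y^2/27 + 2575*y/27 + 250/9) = 5*y^5/3 + 130*y^4/9 + 878*y^3/27 - 472*y^2/27 - 2395*y/27 - 250/9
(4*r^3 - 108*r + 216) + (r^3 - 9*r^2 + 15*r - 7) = 5*r^3 - 9*r^2 - 93*r + 209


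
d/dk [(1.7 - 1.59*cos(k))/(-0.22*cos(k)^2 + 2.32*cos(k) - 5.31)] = (0.3498*cos(k)^2 - 0.748*cos(k) - 4.4989)*sin(k)/(0.0484*cos(k)^4 - 1.0208*cos(k)^3 + 7.7188*cos(k)^2 - 24.6384*cos(k) + 28.1961)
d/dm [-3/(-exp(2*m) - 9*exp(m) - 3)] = (-6*exp(m) - 27)*exp(m)/(exp(2*m) + 9*exp(m) + 3)^2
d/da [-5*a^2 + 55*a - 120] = 55 - 10*a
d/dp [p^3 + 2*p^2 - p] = 3*p^2 + 4*p - 1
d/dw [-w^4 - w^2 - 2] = -4*w^3 - 2*w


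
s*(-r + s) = -r*s + s^2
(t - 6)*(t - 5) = t^2 - 11*t + 30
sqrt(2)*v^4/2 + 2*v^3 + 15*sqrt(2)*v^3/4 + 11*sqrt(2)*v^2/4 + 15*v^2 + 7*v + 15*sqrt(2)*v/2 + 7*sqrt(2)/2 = (v/2 + sqrt(2)/2)*(v + 7)*(v + sqrt(2))*(sqrt(2)*v + sqrt(2)/2)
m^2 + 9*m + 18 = (m + 3)*(m + 6)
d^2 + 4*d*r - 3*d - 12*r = (d - 3)*(d + 4*r)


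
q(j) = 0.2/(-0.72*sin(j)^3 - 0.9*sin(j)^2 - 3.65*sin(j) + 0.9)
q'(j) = 0.2*(2.16*sin(j)^2*cos(j) + 1.8*sin(j)*cos(j) + 3.65*cos(j))/(-0.72*sin(j)^3 - 0.9*sin(j)^2 - 3.65*sin(j) + 0.9)^2 = (0.432*sin(j)^2 + 0.36*sin(j) + 0.73)*cos(j)/(0.72*sin(j)^3 + 0.9*sin(j)^2 + 3.65*sin(j) - 0.9)^2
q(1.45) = -0.05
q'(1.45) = 0.01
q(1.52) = -0.05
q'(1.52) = 0.00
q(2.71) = -0.24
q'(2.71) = -1.24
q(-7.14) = 0.06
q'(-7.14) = 0.04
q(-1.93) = 0.05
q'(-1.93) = -0.02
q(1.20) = -0.05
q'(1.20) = 0.03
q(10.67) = 0.05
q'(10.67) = -0.01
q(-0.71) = 0.06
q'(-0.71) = 0.05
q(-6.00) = -0.97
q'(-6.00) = 19.59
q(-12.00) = -0.14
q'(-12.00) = 0.43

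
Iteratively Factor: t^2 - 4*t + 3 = (t - 3)*(t - 1)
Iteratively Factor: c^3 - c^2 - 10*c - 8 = (c - 4)*(c^2 + 3*c + 2) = (c - 4)*(c + 2)*(c + 1)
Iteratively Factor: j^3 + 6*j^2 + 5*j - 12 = (j + 4)*(j^2 + 2*j - 3) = (j - 1)*(j + 4)*(j + 3)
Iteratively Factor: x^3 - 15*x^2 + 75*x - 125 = (x - 5)*(x^2 - 10*x + 25) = (x - 5)^2*(x - 5)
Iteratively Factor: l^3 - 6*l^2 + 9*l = (l - 3)*(l^2 - 3*l) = (l - 3)^2*(l)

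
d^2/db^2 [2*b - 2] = 0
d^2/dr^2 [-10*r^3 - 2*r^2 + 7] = -60*r - 4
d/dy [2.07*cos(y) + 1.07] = -2.07*sin(y)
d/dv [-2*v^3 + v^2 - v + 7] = -6*v^2 + 2*v - 1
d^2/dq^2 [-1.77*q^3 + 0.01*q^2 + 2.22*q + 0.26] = 0.02 - 10.62*q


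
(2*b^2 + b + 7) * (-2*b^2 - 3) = -4*b^4 - 2*b^3 - 20*b^2 - 3*b - 21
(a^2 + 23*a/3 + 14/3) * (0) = 0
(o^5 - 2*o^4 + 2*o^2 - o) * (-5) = -5*o^5 + 10*o^4 - 10*o^2 + 5*o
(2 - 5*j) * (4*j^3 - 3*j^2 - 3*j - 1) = -20*j^4 + 23*j^3 + 9*j^2 - j - 2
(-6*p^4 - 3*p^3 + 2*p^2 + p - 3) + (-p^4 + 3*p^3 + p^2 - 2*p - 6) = -7*p^4 + 3*p^2 - p - 9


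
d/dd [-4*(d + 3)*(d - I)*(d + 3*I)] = -12*d^2 - d*(24 + 16*I) - 12 - 24*I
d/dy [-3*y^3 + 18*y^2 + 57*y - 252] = -9*y^2 + 36*y + 57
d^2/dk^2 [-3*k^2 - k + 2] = -6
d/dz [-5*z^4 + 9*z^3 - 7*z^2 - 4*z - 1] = -20*z^3 + 27*z^2 - 14*z - 4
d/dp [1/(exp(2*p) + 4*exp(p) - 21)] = 2*(-exp(p) - 2)*exp(p)/(exp(2*p) + 4*exp(p) - 21)^2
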